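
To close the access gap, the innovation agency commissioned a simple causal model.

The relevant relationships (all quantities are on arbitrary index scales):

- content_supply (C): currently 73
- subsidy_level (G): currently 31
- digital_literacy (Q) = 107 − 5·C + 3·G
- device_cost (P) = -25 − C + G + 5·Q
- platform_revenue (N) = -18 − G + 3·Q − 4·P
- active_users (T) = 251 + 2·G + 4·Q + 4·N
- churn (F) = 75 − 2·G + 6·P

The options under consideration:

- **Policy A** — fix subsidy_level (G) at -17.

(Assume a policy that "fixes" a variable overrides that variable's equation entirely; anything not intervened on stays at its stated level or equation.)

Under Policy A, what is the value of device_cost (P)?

Policy A (G := -17):
  C = 73
  G = -17
  Q = 107 − 5·73 + 3·(-17) = -309
  P = -25 − 73 + (-17) + 5·(-309) = -1660

-1660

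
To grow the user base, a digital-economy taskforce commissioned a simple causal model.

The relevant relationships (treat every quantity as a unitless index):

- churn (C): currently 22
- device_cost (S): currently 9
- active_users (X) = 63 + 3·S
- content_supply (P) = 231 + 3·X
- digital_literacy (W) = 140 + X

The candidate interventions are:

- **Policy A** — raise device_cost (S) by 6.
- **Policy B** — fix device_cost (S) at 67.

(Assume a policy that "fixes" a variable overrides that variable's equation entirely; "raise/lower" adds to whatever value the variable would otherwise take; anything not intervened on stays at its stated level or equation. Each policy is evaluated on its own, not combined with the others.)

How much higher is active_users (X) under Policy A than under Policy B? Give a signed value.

-156

Policy A (S + 6):
  S = 9 + 6 = 15
  X = 63 + 3·15 = 108
Policy B (S := 67):
  S = 67
  X = 63 + 3·67 = 264
X: 108 − 264 = -156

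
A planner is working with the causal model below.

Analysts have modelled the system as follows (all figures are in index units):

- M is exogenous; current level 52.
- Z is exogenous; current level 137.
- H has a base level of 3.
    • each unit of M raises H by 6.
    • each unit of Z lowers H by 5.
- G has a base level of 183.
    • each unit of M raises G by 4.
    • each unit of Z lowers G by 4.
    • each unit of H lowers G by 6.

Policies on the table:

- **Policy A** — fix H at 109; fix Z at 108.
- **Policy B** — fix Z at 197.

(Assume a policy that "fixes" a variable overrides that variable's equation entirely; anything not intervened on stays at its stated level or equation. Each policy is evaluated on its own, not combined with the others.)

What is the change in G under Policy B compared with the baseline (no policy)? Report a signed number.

Baseline:
  M = 52
  Z = 137
  H = 3 + 6·52 − 5·137 = -370
  G = 183 + 4·52 − 4·137 − 6·(-370) = 2063
Policy B (Z := 197):
  M = 52
  Z = 197
  H = 3 + 6·52 − 5·197 = -670
  G = 183 + 4·52 − 4·197 − 6·(-670) = 3623
Change in G: 3623 − 2063 = 1560

1560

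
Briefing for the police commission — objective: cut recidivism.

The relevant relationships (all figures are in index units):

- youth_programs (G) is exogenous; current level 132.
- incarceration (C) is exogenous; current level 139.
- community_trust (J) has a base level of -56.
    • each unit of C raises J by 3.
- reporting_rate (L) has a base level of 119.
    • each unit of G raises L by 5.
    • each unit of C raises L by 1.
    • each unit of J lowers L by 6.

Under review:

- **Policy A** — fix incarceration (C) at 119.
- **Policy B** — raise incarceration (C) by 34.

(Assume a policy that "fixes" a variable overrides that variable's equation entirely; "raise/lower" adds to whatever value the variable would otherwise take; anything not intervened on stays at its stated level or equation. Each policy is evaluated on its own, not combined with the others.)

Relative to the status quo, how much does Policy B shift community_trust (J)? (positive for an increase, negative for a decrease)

102

Baseline:
  C = 139
  J = -56 + 3·139 = 361
Policy B (C + 34):
  C = 139 + 34 = 173
  J = -56 + 3·173 = 463
Change in J: 463 − 361 = 102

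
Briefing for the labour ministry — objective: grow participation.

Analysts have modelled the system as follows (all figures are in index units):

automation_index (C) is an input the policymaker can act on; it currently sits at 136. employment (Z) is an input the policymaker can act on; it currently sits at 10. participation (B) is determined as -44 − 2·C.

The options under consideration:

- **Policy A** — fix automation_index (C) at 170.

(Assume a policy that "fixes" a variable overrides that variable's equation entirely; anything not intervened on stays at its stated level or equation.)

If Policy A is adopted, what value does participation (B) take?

-384

Policy A (C := 170):
  C = 170
  B = -44 − 2·170 = -384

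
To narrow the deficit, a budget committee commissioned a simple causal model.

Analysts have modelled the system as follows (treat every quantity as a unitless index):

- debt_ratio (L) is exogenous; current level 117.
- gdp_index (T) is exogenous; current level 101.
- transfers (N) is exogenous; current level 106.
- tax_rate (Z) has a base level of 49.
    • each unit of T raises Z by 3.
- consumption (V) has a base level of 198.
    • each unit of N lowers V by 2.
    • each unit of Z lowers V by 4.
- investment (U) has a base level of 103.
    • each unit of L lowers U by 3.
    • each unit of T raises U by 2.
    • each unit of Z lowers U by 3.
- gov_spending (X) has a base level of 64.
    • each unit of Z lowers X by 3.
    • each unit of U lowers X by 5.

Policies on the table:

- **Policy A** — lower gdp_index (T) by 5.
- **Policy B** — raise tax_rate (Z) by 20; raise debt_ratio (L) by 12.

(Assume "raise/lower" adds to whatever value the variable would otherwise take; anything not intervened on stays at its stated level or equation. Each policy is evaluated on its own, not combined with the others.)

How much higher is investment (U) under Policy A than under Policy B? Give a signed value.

131

Policy A (T − 5):
  L = 117
  T = 101 − 5 = 96
  Z = 49 + 3·96 = 337
  U = 103 − 3·117 + 2·96 − 3·337 = -1067
Policy B (Z + 20, L + 12):
  L = 117 + 12 = 129
  T = 101
  Z = 49 + 3·101 (+20 from intervention) = 372
  U = 103 − 3·129 + 2·101 − 3·372 = -1198
U: -1067 − (-1198) = 131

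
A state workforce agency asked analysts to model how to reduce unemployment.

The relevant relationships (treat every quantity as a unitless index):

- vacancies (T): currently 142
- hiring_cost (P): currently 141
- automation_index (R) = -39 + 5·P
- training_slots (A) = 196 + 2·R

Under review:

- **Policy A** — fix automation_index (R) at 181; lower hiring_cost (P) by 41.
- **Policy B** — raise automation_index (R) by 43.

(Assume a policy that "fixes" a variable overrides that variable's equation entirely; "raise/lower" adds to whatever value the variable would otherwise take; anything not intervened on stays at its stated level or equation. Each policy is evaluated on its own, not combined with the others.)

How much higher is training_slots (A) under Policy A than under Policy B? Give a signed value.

-1056

Policy A (R := 181, P − 41):
  P = 141 − 41 = 100
  R = 181
  A = 196 + 2·181 = 558
Policy B (R + 43):
  P = 141
  R = -39 + 5·141 (+43 from intervention) = 709
  A = 196 + 2·709 = 1614
A: 558 − 1614 = -1056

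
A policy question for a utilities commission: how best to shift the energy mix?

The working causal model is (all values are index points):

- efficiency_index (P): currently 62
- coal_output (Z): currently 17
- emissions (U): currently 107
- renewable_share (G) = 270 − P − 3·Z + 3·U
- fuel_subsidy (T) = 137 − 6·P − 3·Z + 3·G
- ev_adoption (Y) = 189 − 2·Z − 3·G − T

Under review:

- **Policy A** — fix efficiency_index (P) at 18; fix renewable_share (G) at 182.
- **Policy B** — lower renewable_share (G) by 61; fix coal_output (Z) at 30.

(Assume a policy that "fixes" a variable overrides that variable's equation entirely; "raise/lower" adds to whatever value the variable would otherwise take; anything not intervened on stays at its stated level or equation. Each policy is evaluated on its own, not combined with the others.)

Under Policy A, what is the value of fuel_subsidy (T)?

524

Policy A (P := 18, G := 182):
  P = 18
  Z = 17
  U = 107
  G = 182
  T = 137 − 6·18 − 3·17 + 3·182 = 524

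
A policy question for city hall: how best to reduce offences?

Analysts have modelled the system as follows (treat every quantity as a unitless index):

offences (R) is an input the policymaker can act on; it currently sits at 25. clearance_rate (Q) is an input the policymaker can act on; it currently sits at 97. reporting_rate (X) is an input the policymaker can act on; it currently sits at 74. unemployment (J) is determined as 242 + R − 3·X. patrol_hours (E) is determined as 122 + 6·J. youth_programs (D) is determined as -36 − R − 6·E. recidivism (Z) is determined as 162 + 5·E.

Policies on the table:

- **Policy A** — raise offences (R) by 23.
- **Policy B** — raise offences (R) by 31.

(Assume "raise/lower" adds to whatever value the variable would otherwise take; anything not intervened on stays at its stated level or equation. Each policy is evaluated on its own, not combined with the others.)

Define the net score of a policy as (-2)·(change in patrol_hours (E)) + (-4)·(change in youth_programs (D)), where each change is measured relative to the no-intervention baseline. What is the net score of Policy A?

3128

Baseline:
  R = 25
  X = 74
  J = 242 + 25 − 3·74 = 45
  E = 122 + 6·45 = 392
  D = -36 − 25 − 6·392 = -2413
Policy A (R + 23):
  R = 25 + 23 = 48
  X = 74
  J = 242 + 48 − 3·74 = 68
  E = 122 + 6·68 = 530
  D = -36 − 48 − 6·530 = -3264
ΔE = 530 − 392 = 138; ΔD = -3264 − (-2413) = -851
Score = (-2)·138 + (-4)·(-851) = 3128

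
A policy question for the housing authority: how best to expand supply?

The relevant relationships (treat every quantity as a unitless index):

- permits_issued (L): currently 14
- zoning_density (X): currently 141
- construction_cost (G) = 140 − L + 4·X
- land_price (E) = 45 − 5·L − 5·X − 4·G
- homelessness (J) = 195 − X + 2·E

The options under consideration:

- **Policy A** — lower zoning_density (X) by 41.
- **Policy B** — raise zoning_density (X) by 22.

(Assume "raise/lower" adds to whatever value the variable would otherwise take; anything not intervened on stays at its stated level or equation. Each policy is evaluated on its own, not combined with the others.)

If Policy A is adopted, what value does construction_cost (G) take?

526

Policy A (X − 41):
  L = 14
  X = 141 − 41 = 100
  G = 140 − 14 + 4·100 = 526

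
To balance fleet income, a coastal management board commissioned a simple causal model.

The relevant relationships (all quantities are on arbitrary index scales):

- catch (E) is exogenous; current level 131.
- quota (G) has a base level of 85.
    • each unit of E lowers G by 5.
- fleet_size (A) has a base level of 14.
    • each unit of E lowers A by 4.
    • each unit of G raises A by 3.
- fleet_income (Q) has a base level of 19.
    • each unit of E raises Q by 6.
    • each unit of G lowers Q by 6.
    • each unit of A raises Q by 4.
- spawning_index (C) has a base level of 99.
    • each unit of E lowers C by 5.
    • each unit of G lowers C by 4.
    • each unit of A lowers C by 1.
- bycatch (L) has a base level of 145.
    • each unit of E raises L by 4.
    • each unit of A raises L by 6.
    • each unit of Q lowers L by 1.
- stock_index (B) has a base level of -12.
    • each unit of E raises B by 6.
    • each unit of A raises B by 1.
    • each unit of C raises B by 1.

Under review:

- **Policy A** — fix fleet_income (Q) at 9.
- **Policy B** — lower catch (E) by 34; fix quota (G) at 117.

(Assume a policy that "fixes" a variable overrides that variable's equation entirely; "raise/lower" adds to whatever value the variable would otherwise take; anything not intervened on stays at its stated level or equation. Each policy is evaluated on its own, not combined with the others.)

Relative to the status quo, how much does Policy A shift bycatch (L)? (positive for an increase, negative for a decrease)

-4664

Baseline:
  E = 131
  G = 85 − 5·131 = -570
  A = 14 − 4·131 + 3·(-570) = -2220
  Q = 19 + 6·131 − 6·(-570) + 4·(-2220) = -4655
  L = 145 + 4·131 + 6·(-2220) − (-4655) = -7996
Policy A (Q := 9):
  E = 131
  G = 85 − 5·131 = -570
  A = 14 − 4·131 + 3·(-570) = -2220
  Q = 9
  L = 145 + 4·131 + 6·(-2220) − 9 = -12660
Change in L: -12660 − (-7996) = -4664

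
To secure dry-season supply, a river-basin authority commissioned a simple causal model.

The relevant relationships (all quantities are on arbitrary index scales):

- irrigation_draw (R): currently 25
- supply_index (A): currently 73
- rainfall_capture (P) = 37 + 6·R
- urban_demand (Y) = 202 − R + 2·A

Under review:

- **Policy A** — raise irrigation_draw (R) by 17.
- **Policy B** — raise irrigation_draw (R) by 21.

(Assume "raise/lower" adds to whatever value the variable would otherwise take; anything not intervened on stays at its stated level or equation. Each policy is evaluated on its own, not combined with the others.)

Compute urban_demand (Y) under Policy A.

Policy A (R + 17):
  R = 25 + 17 = 42
  A = 73
  Y = 202 − 42 + 2·73 = 306

306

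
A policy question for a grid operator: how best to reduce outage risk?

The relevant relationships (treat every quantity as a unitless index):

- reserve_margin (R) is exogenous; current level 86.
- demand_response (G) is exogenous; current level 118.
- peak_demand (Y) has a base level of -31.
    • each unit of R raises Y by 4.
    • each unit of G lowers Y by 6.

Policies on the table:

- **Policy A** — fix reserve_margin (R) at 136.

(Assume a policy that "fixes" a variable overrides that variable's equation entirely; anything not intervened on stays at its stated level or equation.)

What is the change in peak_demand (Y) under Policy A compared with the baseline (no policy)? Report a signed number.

Baseline:
  R = 86
  G = 118
  Y = -31 + 4·86 − 6·118 = -395
Policy A (R := 136):
  R = 136
  G = 118
  Y = -31 + 4·136 − 6·118 = -195
Change in Y: -195 − (-395) = 200

200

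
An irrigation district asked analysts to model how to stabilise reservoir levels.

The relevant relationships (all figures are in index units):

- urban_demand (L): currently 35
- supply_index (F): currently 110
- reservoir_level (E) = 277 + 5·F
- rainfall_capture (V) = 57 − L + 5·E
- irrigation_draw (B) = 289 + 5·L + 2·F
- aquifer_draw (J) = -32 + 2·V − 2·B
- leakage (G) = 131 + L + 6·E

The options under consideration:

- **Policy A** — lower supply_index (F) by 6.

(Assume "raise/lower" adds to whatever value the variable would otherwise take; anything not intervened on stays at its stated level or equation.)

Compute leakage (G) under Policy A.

Policy A (F − 6):
  L = 35
  F = 110 − 6 = 104
  E = 277 + 5·104 = 797
  G = 131 + 35 + 6·797 = 4948

4948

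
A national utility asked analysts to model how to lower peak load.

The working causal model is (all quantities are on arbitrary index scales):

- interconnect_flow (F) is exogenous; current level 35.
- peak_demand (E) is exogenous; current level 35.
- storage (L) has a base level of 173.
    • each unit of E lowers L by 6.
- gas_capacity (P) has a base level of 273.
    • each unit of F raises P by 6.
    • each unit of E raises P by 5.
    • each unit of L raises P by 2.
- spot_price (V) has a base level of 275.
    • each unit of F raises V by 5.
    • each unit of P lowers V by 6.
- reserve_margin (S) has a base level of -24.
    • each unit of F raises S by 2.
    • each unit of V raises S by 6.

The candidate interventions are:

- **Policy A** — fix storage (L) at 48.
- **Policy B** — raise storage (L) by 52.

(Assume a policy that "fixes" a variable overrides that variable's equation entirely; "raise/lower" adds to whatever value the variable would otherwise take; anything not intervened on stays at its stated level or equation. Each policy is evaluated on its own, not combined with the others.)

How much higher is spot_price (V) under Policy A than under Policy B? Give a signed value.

-396

Policy A (L := 48):
  F = 35
  E = 35
  L = 48
  P = 273 + 6·35 + 5·35 + 2·48 = 754
  V = 275 + 5·35 − 6·754 = -4074
Policy B (L + 52):
  F = 35
  E = 35
  L = 173 − 6·35 (+52 from intervention) = 15
  P = 273 + 6·35 + 5·35 + 2·15 = 688
  V = 275 + 5·35 − 6·688 = -3678
V: -4074 − (-3678) = -396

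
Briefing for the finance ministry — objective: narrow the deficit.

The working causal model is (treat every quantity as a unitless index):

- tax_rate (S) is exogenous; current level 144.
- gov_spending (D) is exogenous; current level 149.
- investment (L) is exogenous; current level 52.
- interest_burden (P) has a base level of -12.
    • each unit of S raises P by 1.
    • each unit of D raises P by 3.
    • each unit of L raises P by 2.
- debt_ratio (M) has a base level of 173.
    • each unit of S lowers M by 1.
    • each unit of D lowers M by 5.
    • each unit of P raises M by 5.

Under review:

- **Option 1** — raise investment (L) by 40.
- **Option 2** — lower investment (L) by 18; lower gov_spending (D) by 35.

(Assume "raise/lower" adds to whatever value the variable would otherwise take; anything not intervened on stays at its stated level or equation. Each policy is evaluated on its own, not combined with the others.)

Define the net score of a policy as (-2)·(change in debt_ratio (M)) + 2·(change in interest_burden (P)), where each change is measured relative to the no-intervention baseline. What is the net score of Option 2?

Baseline:
  S = 144
  D = 149
  L = 52
  P = -12 + 144 + 3·149 + 2·52 = 683
  M = 173 − 144 − 5·149 + 5·683 = 2699
Option 2 (L − 18, D − 35):
  S = 144
  D = 149 − 35 = 114
  L = 52 − 18 = 34
  P = -12 + 144 + 3·114 + 2·34 = 542
  M = 173 − 144 − 5·114 + 5·542 = 2169
ΔM = 2169 − 2699 = -530; ΔP = 542 − 683 = -141
Score = (-2)·(-530) + 2·(-141) = 778

778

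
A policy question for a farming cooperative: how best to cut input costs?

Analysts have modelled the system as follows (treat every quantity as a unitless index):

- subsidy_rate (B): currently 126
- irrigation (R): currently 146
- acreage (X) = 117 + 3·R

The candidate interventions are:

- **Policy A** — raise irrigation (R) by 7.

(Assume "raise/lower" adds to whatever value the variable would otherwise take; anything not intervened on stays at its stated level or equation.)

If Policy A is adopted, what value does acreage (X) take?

576

Policy A (R + 7):
  R = 146 + 7 = 153
  X = 117 + 3·153 = 576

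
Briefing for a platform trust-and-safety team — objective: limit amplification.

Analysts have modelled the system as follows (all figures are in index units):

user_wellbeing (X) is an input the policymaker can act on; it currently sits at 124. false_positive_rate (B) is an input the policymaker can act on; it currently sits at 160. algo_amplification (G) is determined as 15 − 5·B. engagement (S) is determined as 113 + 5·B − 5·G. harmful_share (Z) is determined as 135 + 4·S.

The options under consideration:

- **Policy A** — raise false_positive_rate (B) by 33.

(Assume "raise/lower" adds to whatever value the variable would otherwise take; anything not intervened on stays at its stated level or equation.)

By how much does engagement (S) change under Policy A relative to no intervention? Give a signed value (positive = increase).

990

Baseline:
  B = 160
  G = 15 − 5·160 = -785
  S = 113 + 5·160 − 5·(-785) = 4838
Policy A (B + 33):
  B = 160 + 33 = 193
  G = 15 − 5·193 = -950
  S = 113 + 5·193 − 5·(-950) = 5828
Change in S: 5828 − 4838 = 990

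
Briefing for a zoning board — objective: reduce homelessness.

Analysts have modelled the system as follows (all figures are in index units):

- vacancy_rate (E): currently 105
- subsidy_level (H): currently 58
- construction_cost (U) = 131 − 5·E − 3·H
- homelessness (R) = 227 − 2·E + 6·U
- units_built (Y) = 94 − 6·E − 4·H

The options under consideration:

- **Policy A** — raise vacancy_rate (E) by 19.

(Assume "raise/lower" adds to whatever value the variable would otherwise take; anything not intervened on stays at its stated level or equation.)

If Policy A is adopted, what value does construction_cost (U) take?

-663

Policy A (E + 19):
  E = 105 + 19 = 124
  H = 58
  U = 131 − 5·124 − 3·58 = -663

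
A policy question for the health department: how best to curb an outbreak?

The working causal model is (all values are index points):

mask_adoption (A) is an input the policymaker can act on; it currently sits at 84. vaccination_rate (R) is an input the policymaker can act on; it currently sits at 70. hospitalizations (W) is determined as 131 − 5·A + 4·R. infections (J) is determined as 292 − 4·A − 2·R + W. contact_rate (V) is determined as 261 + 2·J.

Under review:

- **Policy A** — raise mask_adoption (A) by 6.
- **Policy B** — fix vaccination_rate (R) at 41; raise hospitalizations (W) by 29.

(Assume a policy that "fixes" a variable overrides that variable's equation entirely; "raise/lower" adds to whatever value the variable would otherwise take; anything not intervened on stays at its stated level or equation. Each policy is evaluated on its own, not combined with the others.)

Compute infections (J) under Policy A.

Policy A (A + 6):
  A = 84 + 6 = 90
  R = 70
  W = 131 − 5·90 + 4·70 = -39
  J = 292 − 4·90 − 2·70 + (-39) = -247

-247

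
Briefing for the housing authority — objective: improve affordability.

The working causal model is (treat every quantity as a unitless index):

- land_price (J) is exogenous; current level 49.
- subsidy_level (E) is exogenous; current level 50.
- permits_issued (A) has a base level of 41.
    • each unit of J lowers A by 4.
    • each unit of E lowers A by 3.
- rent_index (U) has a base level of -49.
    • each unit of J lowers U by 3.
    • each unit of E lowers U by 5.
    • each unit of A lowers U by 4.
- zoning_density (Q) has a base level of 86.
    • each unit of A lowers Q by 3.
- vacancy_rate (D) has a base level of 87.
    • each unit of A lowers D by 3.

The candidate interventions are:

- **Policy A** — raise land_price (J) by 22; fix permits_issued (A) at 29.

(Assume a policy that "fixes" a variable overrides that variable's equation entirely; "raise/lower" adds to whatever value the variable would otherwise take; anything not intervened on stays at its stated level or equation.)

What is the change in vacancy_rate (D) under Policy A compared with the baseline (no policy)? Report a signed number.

-1002

Baseline:
  J = 49
  E = 50
  A = 41 − 4·49 − 3·50 = -305
  D = 87 − 3·(-305) = 1002
Policy A (J + 22, A := 29):
  J = 49 + 22 = 71
  E = 50
  A = 29
  D = 87 − 3·29 = 0
Change in D: 0 − 1002 = -1002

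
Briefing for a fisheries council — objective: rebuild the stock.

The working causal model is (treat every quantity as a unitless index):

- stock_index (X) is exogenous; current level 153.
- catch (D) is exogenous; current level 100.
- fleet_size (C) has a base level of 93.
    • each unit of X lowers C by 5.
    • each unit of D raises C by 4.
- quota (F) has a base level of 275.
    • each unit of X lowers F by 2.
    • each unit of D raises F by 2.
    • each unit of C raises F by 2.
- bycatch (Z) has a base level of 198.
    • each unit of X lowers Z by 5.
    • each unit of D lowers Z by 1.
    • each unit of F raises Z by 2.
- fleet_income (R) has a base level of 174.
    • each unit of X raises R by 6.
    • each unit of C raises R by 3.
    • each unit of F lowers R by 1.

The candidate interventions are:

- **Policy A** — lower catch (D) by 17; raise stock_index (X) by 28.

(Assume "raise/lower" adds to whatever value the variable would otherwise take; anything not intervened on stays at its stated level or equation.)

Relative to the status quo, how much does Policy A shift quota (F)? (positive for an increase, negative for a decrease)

-506

Baseline:
  X = 153
  D = 100
  C = 93 − 5·153 + 4·100 = -272
  F = 275 − 2·153 + 2·100 + 2·(-272) = -375
Policy A (D − 17, X + 28):
  X = 153 + 28 = 181
  D = 100 − 17 = 83
  C = 93 − 5·181 + 4·83 = -480
  F = 275 − 2·181 + 2·83 + 2·(-480) = -881
Change in F: -881 − (-375) = -506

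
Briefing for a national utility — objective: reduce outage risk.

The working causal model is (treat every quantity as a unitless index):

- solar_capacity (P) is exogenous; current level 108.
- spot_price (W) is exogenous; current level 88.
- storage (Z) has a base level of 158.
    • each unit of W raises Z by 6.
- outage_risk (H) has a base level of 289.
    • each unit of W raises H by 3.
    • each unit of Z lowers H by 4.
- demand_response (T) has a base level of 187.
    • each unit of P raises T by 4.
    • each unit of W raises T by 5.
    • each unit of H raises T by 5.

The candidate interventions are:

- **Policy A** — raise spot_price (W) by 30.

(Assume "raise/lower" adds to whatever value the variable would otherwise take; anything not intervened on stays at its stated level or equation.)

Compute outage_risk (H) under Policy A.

Policy A (W + 30):
  W = 88 + 30 = 118
  Z = 158 + 6·118 = 866
  H = 289 + 3·118 − 4·866 = -2821

-2821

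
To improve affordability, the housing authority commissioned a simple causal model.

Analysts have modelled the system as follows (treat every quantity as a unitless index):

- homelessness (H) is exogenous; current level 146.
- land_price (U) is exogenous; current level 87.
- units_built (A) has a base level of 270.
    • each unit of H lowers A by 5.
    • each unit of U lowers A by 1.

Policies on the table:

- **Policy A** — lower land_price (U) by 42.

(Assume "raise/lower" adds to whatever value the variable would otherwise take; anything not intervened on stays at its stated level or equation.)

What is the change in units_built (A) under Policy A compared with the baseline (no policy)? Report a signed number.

42

Baseline:
  H = 146
  U = 87
  A = 270 − 5·146 − 87 = -547
Policy A (U − 42):
  H = 146
  U = 87 − 42 = 45
  A = 270 − 5·146 − 45 = -505
Change in A: -505 − (-547) = 42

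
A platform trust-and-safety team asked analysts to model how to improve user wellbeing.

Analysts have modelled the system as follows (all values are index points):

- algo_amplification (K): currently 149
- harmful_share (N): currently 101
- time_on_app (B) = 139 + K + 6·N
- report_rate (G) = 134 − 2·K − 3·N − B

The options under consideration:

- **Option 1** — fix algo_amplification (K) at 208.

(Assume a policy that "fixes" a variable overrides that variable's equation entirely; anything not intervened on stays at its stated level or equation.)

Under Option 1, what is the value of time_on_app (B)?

953

Option 1 (K := 208):
  K = 208
  N = 101
  B = 139 + 208 + 6·101 = 953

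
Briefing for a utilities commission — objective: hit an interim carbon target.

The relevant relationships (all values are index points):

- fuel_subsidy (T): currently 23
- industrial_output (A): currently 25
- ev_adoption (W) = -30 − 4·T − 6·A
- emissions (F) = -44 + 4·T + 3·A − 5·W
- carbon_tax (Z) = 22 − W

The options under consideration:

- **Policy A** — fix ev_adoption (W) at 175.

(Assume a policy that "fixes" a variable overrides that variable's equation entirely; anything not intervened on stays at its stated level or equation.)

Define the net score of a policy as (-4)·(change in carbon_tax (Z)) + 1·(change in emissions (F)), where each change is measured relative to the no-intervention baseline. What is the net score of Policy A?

-447

Baseline:
  T = 23
  A = 25
  W = -30 − 4·23 − 6·25 = -272
  F = -44 + 4·23 + 3·25 − 5·(-272) = 1483
  Z = 22 − (-272) = 294
Policy A (W := 175):
  T = 23
  A = 25
  W = 175
  F = -44 + 4·23 + 3·25 − 5·175 = -752
  Z = 22 − 175 = -153
ΔZ = -153 − 294 = -447; ΔF = -752 − 1483 = -2235
Score = (-4)·(-447) + 1·(-2235) = -447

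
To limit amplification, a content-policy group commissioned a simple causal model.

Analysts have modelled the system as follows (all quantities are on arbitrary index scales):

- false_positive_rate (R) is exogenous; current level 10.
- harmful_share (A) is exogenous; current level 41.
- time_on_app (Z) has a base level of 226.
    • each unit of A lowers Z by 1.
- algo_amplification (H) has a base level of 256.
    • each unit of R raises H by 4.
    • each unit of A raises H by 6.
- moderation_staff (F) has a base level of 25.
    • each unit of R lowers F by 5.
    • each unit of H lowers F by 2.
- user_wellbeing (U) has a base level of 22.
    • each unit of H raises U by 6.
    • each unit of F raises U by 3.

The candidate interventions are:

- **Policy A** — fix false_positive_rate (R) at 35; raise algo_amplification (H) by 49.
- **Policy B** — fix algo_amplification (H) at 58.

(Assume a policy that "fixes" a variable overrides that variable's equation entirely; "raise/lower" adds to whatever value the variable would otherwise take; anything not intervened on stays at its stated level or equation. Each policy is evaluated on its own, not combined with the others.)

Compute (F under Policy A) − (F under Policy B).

-1391

Policy A (R := 35, H + 49):
  R = 35
  A = 41
  H = 256 + 4·35 + 6·41 (+49 from intervention) = 691
  F = 25 − 5·35 − 2·691 = -1532
Policy B (H := 58):
  R = 10
  A = 41
  H = 58
  F = 25 − 5·10 − 2·58 = -141
F: -1532 − (-141) = -1391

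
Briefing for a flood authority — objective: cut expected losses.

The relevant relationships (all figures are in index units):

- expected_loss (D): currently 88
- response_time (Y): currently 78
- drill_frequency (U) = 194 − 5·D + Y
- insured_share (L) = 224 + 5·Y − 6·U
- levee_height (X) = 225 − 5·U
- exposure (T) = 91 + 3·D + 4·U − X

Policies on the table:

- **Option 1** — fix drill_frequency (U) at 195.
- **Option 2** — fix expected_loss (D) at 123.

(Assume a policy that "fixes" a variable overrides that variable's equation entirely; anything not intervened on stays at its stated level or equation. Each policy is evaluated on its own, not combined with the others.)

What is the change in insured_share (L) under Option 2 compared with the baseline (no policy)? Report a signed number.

1050

Baseline:
  D = 88
  Y = 78
  U = 194 − 5·88 + 78 = -168
  L = 224 + 5·78 − 6·(-168) = 1622
Option 2 (D := 123):
  D = 123
  Y = 78
  U = 194 − 5·123 + 78 = -343
  L = 224 + 5·78 − 6·(-343) = 2672
Change in L: 2672 − 1622 = 1050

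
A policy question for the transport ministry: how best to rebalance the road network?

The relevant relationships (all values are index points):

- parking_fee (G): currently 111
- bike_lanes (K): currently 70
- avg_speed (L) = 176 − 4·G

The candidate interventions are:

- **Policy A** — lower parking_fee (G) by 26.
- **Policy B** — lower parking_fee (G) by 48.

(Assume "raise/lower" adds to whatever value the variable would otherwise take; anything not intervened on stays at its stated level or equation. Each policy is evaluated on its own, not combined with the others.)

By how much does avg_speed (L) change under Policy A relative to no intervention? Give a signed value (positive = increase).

104

Baseline:
  G = 111
  L = 176 − 4·111 = -268
Policy A (G − 26):
  G = 111 − 26 = 85
  L = 176 − 4·85 = -164
Change in L: -164 − (-268) = 104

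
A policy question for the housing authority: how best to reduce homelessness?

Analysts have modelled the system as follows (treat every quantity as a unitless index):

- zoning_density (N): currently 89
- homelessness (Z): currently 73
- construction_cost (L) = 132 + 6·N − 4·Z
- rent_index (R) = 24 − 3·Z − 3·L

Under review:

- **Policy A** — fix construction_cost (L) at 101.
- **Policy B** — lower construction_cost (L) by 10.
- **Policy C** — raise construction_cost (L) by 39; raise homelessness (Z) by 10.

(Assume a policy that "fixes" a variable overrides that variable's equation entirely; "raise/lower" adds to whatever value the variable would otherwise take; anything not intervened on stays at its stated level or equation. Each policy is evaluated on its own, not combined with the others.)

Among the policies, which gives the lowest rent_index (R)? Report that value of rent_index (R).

-1344

Policy A (L := 101):
  N = 89
  Z = 73
  L = 101
  R = 24 − 3·73 − 3·101 = -498
Policy B (L − 10):
  N = 89
  Z = 73
  L = 132 + 6·89 − 4·73 (−10 from intervention) = 364
  R = 24 − 3·73 − 3·364 = -1287
Policy C (L + 39, Z + 10):
  N = 89
  Z = 73 + 10 = 83
  L = 132 + 6·89 − 4·83 (+39 from intervention) = 373
  R = 24 − 3·83 − 3·373 = -1344
Comparing — Policy A: R=-498, Policy B: R=-1287, Policy C: R=-1344. Lowest is -1344 (Policy C).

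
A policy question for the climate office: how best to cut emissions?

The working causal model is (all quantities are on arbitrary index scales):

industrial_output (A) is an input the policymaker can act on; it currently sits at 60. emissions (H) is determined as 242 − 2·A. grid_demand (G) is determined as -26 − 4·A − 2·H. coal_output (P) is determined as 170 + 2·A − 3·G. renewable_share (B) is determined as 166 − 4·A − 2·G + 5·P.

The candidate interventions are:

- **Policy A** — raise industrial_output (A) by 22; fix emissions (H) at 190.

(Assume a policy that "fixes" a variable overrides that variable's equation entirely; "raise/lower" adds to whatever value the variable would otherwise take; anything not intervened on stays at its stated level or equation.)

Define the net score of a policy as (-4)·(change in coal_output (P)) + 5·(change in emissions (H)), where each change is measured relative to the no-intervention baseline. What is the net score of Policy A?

Baseline:
  A = 60
  H = 242 − 2·60 = 122
  G = -26 − 4·60 − 2·122 = -510
  P = 170 + 2·60 − 3·(-510) = 1820
Policy A (A + 22, H := 190):
  A = 60 + 22 = 82
  H = 190
  G = -26 − 4·82 − 2·190 = -734
  P = 170 + 2·82 − 3·(-734) = 2536
ΔP = 2536 − 1820 = 716; ΔH = 190 − 122 = 68
Score = (-4)·716 + 5·68 = -2524

-2524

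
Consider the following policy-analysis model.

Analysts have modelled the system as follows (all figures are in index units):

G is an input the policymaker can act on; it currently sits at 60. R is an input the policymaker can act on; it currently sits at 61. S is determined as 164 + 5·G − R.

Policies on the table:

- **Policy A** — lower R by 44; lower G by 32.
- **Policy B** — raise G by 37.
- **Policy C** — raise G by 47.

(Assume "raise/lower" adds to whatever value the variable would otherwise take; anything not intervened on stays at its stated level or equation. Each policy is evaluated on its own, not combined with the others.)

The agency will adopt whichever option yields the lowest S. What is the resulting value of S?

287

Policy A (R − 44, G − 32):
  G = 60 − 32 = 28
  R = 61 − 44 = 17
  S = 164 + 5·28 − 17 = 287
Policy B (G + 37):
  G = 60 + 37 = 97
  R = 61
  S = 164 + 5·97 − 61 = 588
Policy C (G + 47):
  G = 60 + 47 = 107
  R = 61
  S = 164 + 5·107 − 61 = 638
Comparing — Policy A: S=287, Policy B: S=588, Policy C: S=638. Lowest is 287 (Policy A).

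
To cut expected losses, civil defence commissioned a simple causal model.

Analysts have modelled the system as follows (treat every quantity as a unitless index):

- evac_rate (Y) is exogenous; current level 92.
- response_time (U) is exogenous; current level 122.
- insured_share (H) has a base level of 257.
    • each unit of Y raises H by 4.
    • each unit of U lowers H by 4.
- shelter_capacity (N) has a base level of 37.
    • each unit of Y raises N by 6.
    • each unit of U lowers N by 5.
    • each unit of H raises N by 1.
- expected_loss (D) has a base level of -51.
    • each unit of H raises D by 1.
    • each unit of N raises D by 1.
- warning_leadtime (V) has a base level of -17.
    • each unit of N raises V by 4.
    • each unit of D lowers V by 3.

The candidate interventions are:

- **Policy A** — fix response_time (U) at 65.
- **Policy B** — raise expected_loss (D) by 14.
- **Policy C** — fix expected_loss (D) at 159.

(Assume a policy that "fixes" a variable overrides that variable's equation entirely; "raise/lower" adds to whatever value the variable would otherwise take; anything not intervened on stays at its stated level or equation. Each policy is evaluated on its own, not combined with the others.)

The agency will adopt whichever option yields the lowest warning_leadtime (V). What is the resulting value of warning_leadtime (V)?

Policy A (U := 65):
  Y = 92
  U = 65
  H = 257 + 4·92 − 4·65 = 365
  N = 37 + 6·92 − 5·65 + 365 = 629
  D = -51 + 365 + 629 = 943
  V = -17 + 4·629 − 3·943 = -330
Policy B (D + 14):
  Y = 92
  U = 122
  H = 257 + 4·92 − 4·122 = 137
  N = 37 + 6·92 − 5·122 + 137 = 116
  D = -51 + 137 + 116 (+14 from intervention) = 216
  V = -17 + 4·116 − 3·216 = -201
Policy C (D := 159):
  Y = 92
  U = 122
  H = 257 + 4·92 − 4·122 = 137
  N = 37 + 6·92 − 5·122 + 137 = 116
  D = 159
  V = -17 + 4·116 − 3·159 = -30
Comparing — Policy A: V=-330, Policy B: V=-201, Policy C: V=-30. Lowest is -330 (Policy A).

-330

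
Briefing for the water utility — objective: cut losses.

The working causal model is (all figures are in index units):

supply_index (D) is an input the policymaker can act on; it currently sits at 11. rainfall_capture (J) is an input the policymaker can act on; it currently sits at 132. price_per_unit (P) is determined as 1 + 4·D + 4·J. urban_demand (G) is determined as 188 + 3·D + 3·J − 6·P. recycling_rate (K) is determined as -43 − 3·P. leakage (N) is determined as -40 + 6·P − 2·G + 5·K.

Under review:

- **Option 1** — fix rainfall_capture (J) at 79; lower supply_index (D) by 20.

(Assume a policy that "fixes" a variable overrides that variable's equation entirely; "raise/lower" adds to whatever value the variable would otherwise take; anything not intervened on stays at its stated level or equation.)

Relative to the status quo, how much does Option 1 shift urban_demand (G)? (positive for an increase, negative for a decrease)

Baseline:
  D = 11
  J = 132
  P = 1 + 4·11 + 4·132 = 573
  G = 188 + 3·11 + 3·132 − 6·573 = -2821
Option 1 (J := 79, D − 20):
  D = 11 − 20 = -9
  J = 79
  P = 1 + 4·(-9) + 4·79 = 281
  G = 188 + 3·(-9) + 3·79 − 6·281 = -1288
Change in G: -1288 − (-2821) = 1533

1533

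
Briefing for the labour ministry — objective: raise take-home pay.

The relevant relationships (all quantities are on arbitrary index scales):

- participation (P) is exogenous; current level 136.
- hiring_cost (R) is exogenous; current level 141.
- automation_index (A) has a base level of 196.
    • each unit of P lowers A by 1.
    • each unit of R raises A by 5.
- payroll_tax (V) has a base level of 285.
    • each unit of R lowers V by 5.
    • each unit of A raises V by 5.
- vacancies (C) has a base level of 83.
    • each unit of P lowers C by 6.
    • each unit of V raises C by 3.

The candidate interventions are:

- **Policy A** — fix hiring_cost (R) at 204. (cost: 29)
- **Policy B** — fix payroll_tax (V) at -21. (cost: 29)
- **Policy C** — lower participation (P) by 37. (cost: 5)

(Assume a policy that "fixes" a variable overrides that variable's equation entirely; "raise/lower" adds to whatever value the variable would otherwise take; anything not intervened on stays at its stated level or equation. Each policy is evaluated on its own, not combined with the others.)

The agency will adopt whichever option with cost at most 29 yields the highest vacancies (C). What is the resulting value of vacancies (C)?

Policy A (R := 204):
  P = 136
  R = 204
  A = 196 − 136 + 5·204 = 1080
  V = 285 − 5·204 + 5·1080 = 4665
  C = 83 − 6·136 + 3·4665 = 13262
Policy B (V := -21):
  P = 136
  R = 141
  A = 196 − 136 + 5·141 = 765
  V = -21
  C = 83 − 6·136 + 3·(-21) = -796
Policy C (P − 37):
  P = 136 − 37 = 99
  R = 141
  A = 196 − 99 + 5·141 = 802
  V = 285 − 5·141 + 5·802 = 3590
  C = 83 − 6·99 + 3·3590 = 10259
Comparing — Policy A: C=13262, Policy B: C=-796, Policy C: C=10259. Highest is 13262 (Policy A).

13262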